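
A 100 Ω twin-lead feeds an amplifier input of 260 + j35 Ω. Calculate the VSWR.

Γ = (Z_L − Z_0)/(Z_L + Z_0) = (160 + j35)/(360 + j35)
|Γ| = 164/362 = 0.453
VSWR = (1 + |Γ|)/(1 − |Γ|) = 1.45/0.547

VSWR ≈ 2.66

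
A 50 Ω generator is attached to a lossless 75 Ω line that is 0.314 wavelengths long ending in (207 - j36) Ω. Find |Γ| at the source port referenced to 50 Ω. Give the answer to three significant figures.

|Γ| ≈ 0.421

βl = 2π × 0.314 = 113°
tan(βl) = -2.35
Z_in = Z_0·(Z_L + jZ_0·tanβl)/(Z_0 + jZ_L·tanβl) = 32.1 + j32.5 Ω
Γ_s = (Z_in − Z_s)/(Z_in + Z_s) = (-17.9 + j32.5)/(82.1 + j32.5), |Γ_s| = 0.421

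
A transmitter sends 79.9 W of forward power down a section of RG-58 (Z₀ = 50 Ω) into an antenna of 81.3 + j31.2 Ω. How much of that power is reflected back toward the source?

|Γ| = |(31.3 + j31.2)/(131.3 + j31.2)| = 0.327
|Γ|² = 0.107
P_refl = |Γ|²·P_inc = 8.57 W, P_del = (1 − |Γ|²)·P_inc = 71.3 W

P_reflected ≈ 8.57 W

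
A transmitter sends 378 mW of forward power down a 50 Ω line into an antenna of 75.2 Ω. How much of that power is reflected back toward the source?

Γ = (75.2 − 50)/(75.2 + 50) = 0.201
|Γ|² = 0.0405
P_refl = |Γ|²·P_inc = 15.3 mW, P_del = (1 − |Γ|²)·P_inc = 363 mW

P_reflected ≈ 15.3 mW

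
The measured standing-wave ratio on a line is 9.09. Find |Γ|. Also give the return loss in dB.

|Γ| ≈ 0.802; return loss ≈ 1.92 dB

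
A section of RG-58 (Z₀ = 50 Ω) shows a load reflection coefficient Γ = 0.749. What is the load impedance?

Z_L ≈ 348 Ω

Z_L = Z_0·(1 + Γ)/(1 − Γ) = 50·(1.75)/(0.251)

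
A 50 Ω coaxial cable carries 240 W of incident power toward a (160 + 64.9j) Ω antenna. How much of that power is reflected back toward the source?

|Γ| = |(110 + j64.9)/(210 + j64.9)| = 0.581
|Γ|² = 0.338
P_refl = |Γ|²·P_inc = 81 W, P_del = (1 − |Γ|²)·P_inc = 159 W

P_reflected ≈ 81 W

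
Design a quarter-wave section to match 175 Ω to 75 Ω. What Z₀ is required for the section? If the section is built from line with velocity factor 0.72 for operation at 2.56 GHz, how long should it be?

Z_qwt = √(Z_0·R_L) = √(75 × 175) = √13120
λ = 0.72·c/f = 0.0844 m, so l = λ/4 = 0.0211 m

Z_qwt ≈ 115 Ω; length ≈ 2.11 cm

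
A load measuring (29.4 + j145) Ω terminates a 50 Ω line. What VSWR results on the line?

VSWR ≈ 16.5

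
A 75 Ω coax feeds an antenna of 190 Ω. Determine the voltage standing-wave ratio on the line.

Γ = (190 − 75)/(190 + 75) = 0.434
VSWR = (1 + 0.434)/(1 − 0.434)

VSWR ≈ 2.53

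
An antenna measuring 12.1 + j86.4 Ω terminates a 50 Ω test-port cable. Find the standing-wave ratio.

Γ = (Z_L − Z_0)/(Z_L + Z_0) = (-37.9 + j86.4)/(62.1 + j86.4)
|Γ| = 94.3/106 = 0.887
VSWR = (1 + |Γ|)/(1 − |Γ|) = 1.89/0.113

VSWR ≈ 16.7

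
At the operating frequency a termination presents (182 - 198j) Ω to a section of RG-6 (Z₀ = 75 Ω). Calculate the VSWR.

VSWR ≈ 5.53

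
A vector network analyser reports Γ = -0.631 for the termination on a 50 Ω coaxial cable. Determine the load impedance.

Z_L = Z_0·(1 + Γ)/(1 − Γ) = 50·(0.369)/(1.63)

Z_L ≈ 11.3 Ω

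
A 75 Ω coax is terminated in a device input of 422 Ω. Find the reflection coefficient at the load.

Γ = (Z_L − Z_0)/(Z_L + Z_0) = (422 − 75)/(422 + 75) = 347/497

Γ = 0.698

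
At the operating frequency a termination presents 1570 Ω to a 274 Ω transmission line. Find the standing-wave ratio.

VSWR ≈ 5.73

Γ = (1570 − 274)/(1570 + 274) = 0.703
VSWR = (1 + 0.703)/(1 − 0.703)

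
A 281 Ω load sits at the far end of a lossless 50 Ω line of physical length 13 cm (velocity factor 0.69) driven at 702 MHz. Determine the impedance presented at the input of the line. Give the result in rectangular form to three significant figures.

λ = v/f = 0.69·c / 702 MHz = 0.295 m
βl = 2π·l/λ = 2π × 0.441 = 159°
tan(βl) = tan(159°) = -0.39
Z_in = Z_0·(Z_L + jZ_0·tanβl)/(Z_0 + jZ_L·tanβl)
     = 50·(281 − j19.5)/(50 − j109)

Z_in ≈ 55.9 + j103 Ω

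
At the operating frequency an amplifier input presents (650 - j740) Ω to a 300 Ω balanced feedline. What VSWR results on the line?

VSWR ≈ 5.25

Γ = (Z_L − Z_0)/(Z_L + Z_0) = (350 − j740)/(950 − j740)
|Γ| = 819/1200 = 0.68
VSWR = (1 + |Γ|)/(1 − |Γ|) = 1.68/0.32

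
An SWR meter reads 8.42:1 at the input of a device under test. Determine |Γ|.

|Γ| = (S − 1)/(S + 1) = (8.42 − 1)/(8.42 + 1) = 7.42/9.42

|Γ| ≈ 0.788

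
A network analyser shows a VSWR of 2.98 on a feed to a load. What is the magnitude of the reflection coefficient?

|Γ| = (S − 1)/(S + 1) = (2.98 − 1)/(2.98 + 1) = 1.98/3.98

|Γ| ≈ 0.497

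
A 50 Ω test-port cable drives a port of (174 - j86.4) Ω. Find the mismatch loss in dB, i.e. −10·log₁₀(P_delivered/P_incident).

Γ = (124 − j86.4)/(224 − j86.4), |Γ| = 0.629
|Γ|² = 0.396, so P_del/P_inc = 1 − |Γ|² = 0.604
ML = −10·log₁₀(1 − |Γ|²)

mismatch loss ≈ 2.19 dB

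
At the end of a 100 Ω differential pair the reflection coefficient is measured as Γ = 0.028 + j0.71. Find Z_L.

Z_L = Z_0·(1 + Γ)/(1 − Γ) = 100·(1.03 + j0.71)/(0.972 − j0.71)

Z_L ≈ 34.2 + j98 Ω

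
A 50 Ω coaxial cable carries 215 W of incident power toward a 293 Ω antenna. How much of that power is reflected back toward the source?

P_reflected ≈ 108 W

Γ = (293 − 50)/(293 + 50) = 0.708
|Γ|² = 0.502
P_refl = |Γ|²·P_inc = 108 W, P_del = (1 − |Γ|²)·P_inc = 107 W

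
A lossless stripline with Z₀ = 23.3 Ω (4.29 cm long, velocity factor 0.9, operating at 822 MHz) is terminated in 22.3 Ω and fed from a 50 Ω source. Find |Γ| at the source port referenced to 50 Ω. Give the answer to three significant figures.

|Γ| ≈ 0.364

λ = v/f = 0.9·c / 822 MHz = 0.328 m
βl = 2π·l/λ = 2π × 0.131 = 47°
tan(βl) = 1.07
Z_in = Z_0·(Z_L + jZ_0·tanβl)/(Z_0 + jZ_L·tanβl) = 23.3 + j1.02 Ω
Γ_s = (Z_in − Z_s)/(Z_in + Z_s) = (-26.7 + j1.02)/(73.3 + j1.02), |Γ_s| = 0.364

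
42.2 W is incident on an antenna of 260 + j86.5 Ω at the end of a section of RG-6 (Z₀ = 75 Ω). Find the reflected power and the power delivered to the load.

|Γ| = |(185 + j86.5)/(335 + j86.5)| = 0.59
|Γ|² = 0.348
P_refl = |Γ|²·P_inc = 14.7 W, P_del = (1 − |Γ|²)·P_inc = 27.5 W

P_reflected ≈ 14.7 W; P_delivered ≈ 27.5 W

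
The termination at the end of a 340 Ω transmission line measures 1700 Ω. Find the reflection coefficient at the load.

Γ = 0.667

Γ = (Z_L − Z_0)/(Z_L + Z_0) = (1700 − 340)/(1700 + 340) = 1360/2040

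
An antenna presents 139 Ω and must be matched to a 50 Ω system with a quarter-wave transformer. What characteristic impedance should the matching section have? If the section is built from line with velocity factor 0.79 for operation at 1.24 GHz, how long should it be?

Z_qwt = √(Z_0·R_L) = √(50 × 139) = √6950
λ = 0.79·c/f = 0.191 m, so l = λ/4 = 0.0478 m

Z_qwt ≈ 83.4 Ω; length ≈ 4.78 cm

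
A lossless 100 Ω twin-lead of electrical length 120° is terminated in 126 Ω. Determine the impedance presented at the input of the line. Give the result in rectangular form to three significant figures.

tan(βl) = tan(120°) = -1.73
Z_in = Z_0·(Z_L + jZ_0·tanβl)/(Z_0 + jZ_L·tanβl)
     = 100·(126 − j173)/(100 − j218)

Z_in ≈ 87.5 + j17.7 Ω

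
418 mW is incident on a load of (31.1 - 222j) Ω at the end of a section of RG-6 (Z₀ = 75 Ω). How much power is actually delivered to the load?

|Γ| = |(-43.9 − j222)/(106.1 − j222)| = 0.92
|Γ|² = 0.846
P_refl = |Γ|²·P_inc = 354 mW, P_del = (1 − |Γ|²)·P_inc = 64.4 mW

P_delivered ≈ 64.4 mW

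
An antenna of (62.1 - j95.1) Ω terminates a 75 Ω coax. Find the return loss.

Γ = (-12.9 − j95.1)/(137.1 − j95.1), |Γ| = 0.575
RL = −20·log₁₀|Γ| = −20·log₁₀(0.575)

RL ≈ 4.8 dB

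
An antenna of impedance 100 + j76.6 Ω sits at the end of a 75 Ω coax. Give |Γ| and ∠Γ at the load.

Γ = (Z_L − Z_0)/(Z_L + Z_0) = (25 + j76.6)/(175 + j76.6)
|Γ| = 80.6/191 = 0.422

Γ ≈ 0.422 ∠ 48.3°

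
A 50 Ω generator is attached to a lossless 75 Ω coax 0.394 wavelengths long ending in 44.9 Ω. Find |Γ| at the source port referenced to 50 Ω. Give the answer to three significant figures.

βl = 2π × 0.394 = 142°
tan(βl) = -0.786
Z_in = Z_0·(Z_L + jZ_0·tanβl)/(Z_0 + jZ_L·tanβl) = 59.5 − j31 Ω
Γ_s = (Z_in − Z_s)/(Z_in + Z_s) = (9.46 − j31)/(109 − j31), |Γ_s| = 0.285

|Γ| ≈ 0.285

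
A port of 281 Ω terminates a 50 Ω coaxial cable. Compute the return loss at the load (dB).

Γ = (281 − 50)/(281 + 50) = 0.698
RL = −20·log₁₀|Γ| = −20·log₁₀(0.698)

RL ≈ 3.12 dB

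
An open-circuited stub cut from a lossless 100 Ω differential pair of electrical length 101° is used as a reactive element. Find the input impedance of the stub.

Z_in ≈ +j19.4 Ω

tan(βl) = -5.14
For an open-circuited stub, Z_in = −jZ_0·cot(βl) = −jZ_0/tan(βl)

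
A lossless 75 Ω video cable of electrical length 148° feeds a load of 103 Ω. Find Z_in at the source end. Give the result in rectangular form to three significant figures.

Z_in ≈ 82.5 + j23.9 Ω

tan(βl) = tan(148°) = -0.625
Z_in = Z_0·(Z_L + jZ_0·tanβl)/(Z_0 + jZ_L·tanβl)
     = 75·(103 − j46.9)/(75 − j64.4)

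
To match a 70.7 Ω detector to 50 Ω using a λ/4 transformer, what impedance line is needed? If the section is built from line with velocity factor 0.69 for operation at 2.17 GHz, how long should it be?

Z_qwt ≈ 59.5 Ω; length ≈ 2.38 cm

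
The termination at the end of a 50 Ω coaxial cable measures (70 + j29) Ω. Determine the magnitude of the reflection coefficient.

|Γ| ≈ 0.285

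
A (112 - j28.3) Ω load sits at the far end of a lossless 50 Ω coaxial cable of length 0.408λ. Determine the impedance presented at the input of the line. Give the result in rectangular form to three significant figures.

βl = 2π × 0.408 = 147°
tan(βl) = tan(147°) = -0.652
Z_in = Z_0·(Z_L + jZ_0·tanβl)/(Z_0 + jZ_L·tanβl)
     = 50·(112 − j60.9)/(31.5 − j73.1)

Z_in ≈ 63 + j49.4 Ω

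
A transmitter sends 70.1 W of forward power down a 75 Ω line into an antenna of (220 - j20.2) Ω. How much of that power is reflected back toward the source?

|Γ| = |(145 − j20.2)/(295 − j20.2)| = 0.495
|Γ|² = 0.245
P_refl = |Γ|²·P_inc = 17.2 W, P_del = (1 − |Γ|²)·P_inc = 52.9 W

P_reflected ≈ 17.2 W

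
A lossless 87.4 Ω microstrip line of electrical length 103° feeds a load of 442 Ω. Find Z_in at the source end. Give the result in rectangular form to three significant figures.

Z_in ≈ 18.2 + j19.3 Ω

tan(βl) = tan(103°) = -4.33
Z_in = Z_0·(Z_L + jZ_0·tanβl)/(Z_0 + jZ_L·tanβl)
     = 87.4·(442 − j379)/(87.4 − j1910)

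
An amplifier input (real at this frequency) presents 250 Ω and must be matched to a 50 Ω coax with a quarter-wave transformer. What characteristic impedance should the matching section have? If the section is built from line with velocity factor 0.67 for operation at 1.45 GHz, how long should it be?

Z_qwt = √(Z_0·R_L) = √(50 × 250) = √12500
λ = 0.67·c/f = 0.139 m, so l = λ/4 = 0.0347 m

Z_qwt ≈ 112 Ω; length ≈ 3.47 cm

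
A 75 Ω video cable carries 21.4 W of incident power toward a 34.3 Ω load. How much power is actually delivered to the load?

P_delivered ≈ 18.4 W

Γ = (34.3 − 75)/(34.3 + 75) = -0.372
|Γ|² = 0.139
P_refl = |Γ|²·P_inc = 2.97 W, P_del = (1 − |Γ|²)·P_inc = 18.4 W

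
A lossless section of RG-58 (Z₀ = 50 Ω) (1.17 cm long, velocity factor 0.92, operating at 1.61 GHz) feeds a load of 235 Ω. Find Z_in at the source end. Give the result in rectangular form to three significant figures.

Z_in ≈ 50.6 − j85.8 Ω

λ = v/f = 0.92·c / 1.61 GHz = 0.171 m
βl = 2π·l/λ = 2π × 0.0683 = 24.6°
tan(βl) = tan(24.6°) = 0.457
Z_in = Z_0·(Z_L + jZ_0·tanβl)/(Z_0 + jZ_L·tanβl)
     = 50·(235 + j22.9)/(50 + j107)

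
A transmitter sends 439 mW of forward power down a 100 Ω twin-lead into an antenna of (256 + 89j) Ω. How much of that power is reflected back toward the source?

P_reflected ≈ 105 mW

|Γ| = |(156 + j89)/(356 + j89)| = 0.489
|Γ|² = 0.24
P_refl = |Γ|²·P_inc = 105 mW, P_del = (1 − |Γ|²)·P_inc = 334 mW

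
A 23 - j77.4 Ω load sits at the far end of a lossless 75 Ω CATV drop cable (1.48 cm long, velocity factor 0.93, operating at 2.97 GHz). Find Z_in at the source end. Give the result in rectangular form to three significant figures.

λ = v/f = 0.93·c / 2.97 GHz = 0.0939 m
βl = 2π·l/λ = 2π × 0.158 = 56.7°
tan(βl) = tan(56.7°) = 1.52
Z_in = Z_0·(Z_L + jZ_0·tanβl)/(Z_0 + jZ_L·tanβl)
     = 75·(23 + j36.9)/(193 + j35)

Z_in ≈ 11.2 + j12.3 Ω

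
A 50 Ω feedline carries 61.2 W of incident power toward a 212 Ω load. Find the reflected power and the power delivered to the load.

Γ = (212 − 50)/(212 + 50) = 0.618
|Γ|² = 0.382
P_refl = |Γ|²·P_inc = 23.4 W, P_del = (1 − |Γ|²)·P_inc = 37.8 W

P_reflected ≈ 23.4 W; P_delivered ≈ 37.8 W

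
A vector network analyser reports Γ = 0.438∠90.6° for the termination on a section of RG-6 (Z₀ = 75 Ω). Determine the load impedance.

Z_L ≈ 50.5 + j54.7 Ω

Z_L = Z_0·(1 + Γ)/(1 − Γ) = 75·(0.995 + j0.438)/(1 − j0.438)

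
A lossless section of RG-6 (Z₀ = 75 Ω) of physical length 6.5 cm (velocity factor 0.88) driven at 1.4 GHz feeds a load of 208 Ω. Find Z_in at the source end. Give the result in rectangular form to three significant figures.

λ = v/f = 0.88·c / 1.4 GHz = 0.189 m
βl = 2π·l/λ = 2π × 0.345 = 124°
tan(βl) = tan(124°) = -1.48
Z_in = Z_0·(Z_L + jZ_0·tanβl)/(Z_0 + jZ_L·tanβl)
     = 75·(208 − j111)/(75 − j307)

Z_in ≈ 37.2 + j41.7 Ω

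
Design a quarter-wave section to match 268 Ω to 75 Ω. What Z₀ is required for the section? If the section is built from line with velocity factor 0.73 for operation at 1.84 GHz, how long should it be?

Z_qwt = √(Z_0·R_L) = √(75 × 268) = √20100
λ = 0.73·c/f = 0.119 m, so l = λ/4 = 0.0298 m

Z_qwt ≈ 142 Ω; length ≈ 2.98 cm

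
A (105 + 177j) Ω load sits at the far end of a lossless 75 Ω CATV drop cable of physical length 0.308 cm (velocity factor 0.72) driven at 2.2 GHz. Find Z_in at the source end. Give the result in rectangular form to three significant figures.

λ = v/f = 0.72·c / 2.2 GHz = 0.0982 m
βl = 2π·l/λ = 2π × 0.0314 = 11.3°
tan(βl) = tan(11.3°) = 0.2
Z_in = Z_0·(Z_L + jZ_0·tanβl)/(Z_0 + jZ_L·tanβl)
     = 75·(105 + j192)/(39.7 + j21)

Z_in ≈ 305 + j202 Ω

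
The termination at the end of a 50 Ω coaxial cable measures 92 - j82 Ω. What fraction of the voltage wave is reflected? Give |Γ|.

|Γ| ≈ 0.562

Γ = (Z_L − Z_0)/(Z_L + Z_0) = (42 − j82)/(142 − j82)
|Γ| = 92.1/164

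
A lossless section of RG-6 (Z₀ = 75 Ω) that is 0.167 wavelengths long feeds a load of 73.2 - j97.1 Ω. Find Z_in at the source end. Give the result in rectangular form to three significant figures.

βl = 2π × 0.167 = 60.1°
tan(βl) = tan(60.1°) = 1.74
Z_in = Z_0·(Z_L + jZ_0·tanβl)/(Z_0 + jZ_L·tanβl)
     = 75·(73.2 + j33.4)/(244 + j127)

Z_in ≈ 21.9 − j1.16 Ω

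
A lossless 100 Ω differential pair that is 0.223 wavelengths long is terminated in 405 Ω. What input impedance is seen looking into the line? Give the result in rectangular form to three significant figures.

βl = 2π × 0.223 = 80.3°
tan(βl) = tan(80.3°) = 5.84
Z_in = Z_0·(Z_L + jZ_0·tanβl)/(Z_0 + jZ_L·tanβl)
     = 100·(405 + j584)/(100 + j2360)

Z_in ≈ 25.4 − j16.1 Ω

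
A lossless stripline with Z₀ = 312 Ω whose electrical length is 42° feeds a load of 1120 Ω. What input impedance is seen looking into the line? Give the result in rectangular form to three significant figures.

tan(βl) = tan(42°) = 0.9
Z_in = Z_0·(Z_L + jZ_0·tanβl)/(Z_0 + jZ_L·tanβl)
     = 312·(1120 + j281)/(312 + j1010)

Z_in ≈ 177 − j292 Ω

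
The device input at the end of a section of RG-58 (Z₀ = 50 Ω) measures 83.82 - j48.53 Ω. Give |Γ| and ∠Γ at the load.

Γ = (Z_L − Z_0)/(Z_L + Z_0) = (33.82 − j48.53)/(133.8 − j48.53)
|Γ| = 59.2/142 = 0.416

Γ ≈ 0.416 ∠ -35.2°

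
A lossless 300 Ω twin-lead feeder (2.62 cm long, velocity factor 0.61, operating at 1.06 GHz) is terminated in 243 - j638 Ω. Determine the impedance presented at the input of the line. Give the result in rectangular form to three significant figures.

Z_in ≈ 42 − j65.9 Ω

λ = v/f = 0.61·c / 1.06 GHz = 0.173 m
βl = 2π·l/λ = 2π × 0.152 = 54.6°
tan(βl) = tan(54.6°) = 1.41
Z_in = Z_0·(Z_L + jZ_0·tanβl)/(Z_0 + jZ_L·tanβl)
     = 300·(243 − j215)/(1200 + j342)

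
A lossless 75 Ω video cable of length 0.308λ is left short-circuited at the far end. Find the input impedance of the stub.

βl = 2π × 0.308 = 111°
tan(βl) = -2.62
For a short-circuited stub, Z_in = jZ_0·tan(βl)

Z_in ≈ −j197 Ω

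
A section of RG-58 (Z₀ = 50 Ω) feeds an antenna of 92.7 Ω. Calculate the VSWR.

Γ = (92.7 − 50)/(92.7 + 50) = 0.299
VSWR = (1 + 0.299)/(1 − 0.299)

VSWR ≈ 1.85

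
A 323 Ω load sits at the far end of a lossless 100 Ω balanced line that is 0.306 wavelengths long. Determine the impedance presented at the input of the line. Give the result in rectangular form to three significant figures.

Z_in ≈ 34.7 + j32.8 Ω

βl = 2π × 0.306 = 110°
tan(βl) = tan(110°) = -2.72
Z_in = Z_0·(Z_L + jZ_0·tanβl)/(Z_0 + jZ_L·tanβl)
     = 100·(323 − j272)/(100 − j880)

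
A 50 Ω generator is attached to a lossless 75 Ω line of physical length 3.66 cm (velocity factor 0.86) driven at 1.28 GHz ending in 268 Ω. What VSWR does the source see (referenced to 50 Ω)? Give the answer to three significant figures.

λ = v/f = 0.86·c / 1.28 GHz = 0.202 m
βl = 2π·l/λ = 2π × 0.182 = 65.4°
tan(βl) = 2.18
Z_in = Z_0·(Z_L + jZ_0·tanβl)/(Z_0 + jZ_L·tanβl) = 25 − j31.2 Ω
Γ_s = (Z_in − Z_s)/(Z_in + Z_s) = (-25 − j31.2)/(75 − j31.2), |Γ_s| = 0.492
VSWR = (1 + |Γ_s|)/(1 − |Γ_s|)

VSWR ≈ 2.94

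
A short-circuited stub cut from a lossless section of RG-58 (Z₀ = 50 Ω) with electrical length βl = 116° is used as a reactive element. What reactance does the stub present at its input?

tan(βl) = -2.05
For a short-circuited stub, Z_in = jZ_0·tan(βl)

X_in ≈ -103 Ω (capacitive)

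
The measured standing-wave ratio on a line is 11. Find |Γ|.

|Γ| = (S − 1)/(S + 1) = (11 − 1)/(11 + 1) = 10/12

|Γ| ≈ 0.833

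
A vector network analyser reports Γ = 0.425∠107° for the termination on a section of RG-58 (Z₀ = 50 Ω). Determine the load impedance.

Z_L = Z_0·(1 + Γ)/(1 − Γ) = 50·(0.876 + j0.406)/(1.12 − j0.406)

Z_L ≈ 28.7 + j28.4 Ω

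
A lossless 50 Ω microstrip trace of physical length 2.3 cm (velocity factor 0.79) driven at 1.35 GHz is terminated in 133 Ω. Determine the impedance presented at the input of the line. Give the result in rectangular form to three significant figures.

Z_in ≈ 31.2 − j35.5 Ω

λ = v/f = 0.79·c / 1.35 GHz = 0.176 m
βl = 2π·l/λ = 2π × 0.131 = 47.2°
tan(βl) = tan(47.2°) = 1.08
Z_in = Z_0·(Z_L + jZ_0·tanβl)/(Z_0 + jZ_L·tanβl)
     = 50·(133 + j53.9)/(50 + j143)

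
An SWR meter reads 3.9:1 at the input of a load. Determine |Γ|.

|Γ| ≈ 0.592

|Γ| = (S − 1)/(S + 1) = (3.9 − 1)/(3.9 + 1) = 2.9/4.9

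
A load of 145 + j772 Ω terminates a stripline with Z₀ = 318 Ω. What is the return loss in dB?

Γ = (-173 + j772)/(463 + j772), |Γ| = 0.879
RL = −20·log₁₀|Γ| = −20·log₁₀(0.879)

RL ≈ 1.12 dB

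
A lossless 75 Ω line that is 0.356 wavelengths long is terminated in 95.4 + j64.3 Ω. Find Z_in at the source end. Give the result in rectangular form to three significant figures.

βl = 2π × 0.356 = 128°
tan(βl) = tan(128°) = -1.27
Z_in = Z_0·(Z_L + jZ_0·tanβl)/(Z_0 + jZ_L·tanβl)
     = 75·(95.4 − j31.1)/(157 − j121)

Z_in ≈ 35.7 + j12.8 Ω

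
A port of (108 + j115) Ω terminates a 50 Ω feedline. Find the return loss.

RL ≈ 3.62 dB

Γ = (58 + j115)/(158 + j115), |Γ| = 0.659
RL = −20·log₁₀|Γ| = −20·log₁₀(0.659)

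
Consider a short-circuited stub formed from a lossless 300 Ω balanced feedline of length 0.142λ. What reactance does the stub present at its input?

X_in ≈ 372 Ω (inductive)

βl = 2π × 0.142 = 51.1°
tan(βl) = 1.24
For a short-circuited stub, Z_in = jZ_0·tan(βl)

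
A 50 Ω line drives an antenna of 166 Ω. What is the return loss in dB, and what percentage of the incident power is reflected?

Γ = (166 − 50)/(166 + 50) = 0.537
RL = −20·log₁₀(0.537) = 5.4 dB
P_refl/P_inc = |Γ|² = 0.288

RL ≈ 5.4 dB; 28.8% of incident power reflected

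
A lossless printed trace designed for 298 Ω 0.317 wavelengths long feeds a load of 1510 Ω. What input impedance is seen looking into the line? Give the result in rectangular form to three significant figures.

βl = 2π × 0.317 = 114°
tan(βl) = tan(114°) = -2.23
Z_in = Z_0·(Z_L + jZ_0·tanβl)/(Z_0 + jZ_L·tanβl)
     = 298·(1510 − j666)/(298 − j3370)

Z_in ≈ 70.1 + j127 Ω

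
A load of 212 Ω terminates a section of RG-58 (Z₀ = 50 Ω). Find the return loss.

RL ≈ 4.18 dB

Γ = (212 − 50)/(212 + 50) = 0.618
RL = −20·log₁₀|Γ| = −20·log₁₀(0.618)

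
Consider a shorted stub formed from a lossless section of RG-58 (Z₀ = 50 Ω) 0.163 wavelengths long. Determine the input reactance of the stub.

βl = 2π × 0.163 = 58.7°
tan(βl) = 1.64
For a shorted stub, Z_in = jZ_0·tan(βl)

X_in ≈ 82.2 Ω (inductive)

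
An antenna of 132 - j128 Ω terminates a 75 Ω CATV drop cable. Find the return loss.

RL ≈ 4.8 dB

Γ = (57 − j128)/(207 − j128), |Γ| = 0.576
RL = −20·log₁₀|Γ| = −20·log₁₀(0.576)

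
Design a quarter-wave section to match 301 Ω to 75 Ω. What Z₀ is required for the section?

Z_qwt ≈ 150 Ω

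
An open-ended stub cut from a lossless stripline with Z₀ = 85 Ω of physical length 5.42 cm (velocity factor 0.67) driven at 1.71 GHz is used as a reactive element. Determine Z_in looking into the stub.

Z_in ≈ +j341 Ω

λ = v/f = 0.67·c / 1.71 GHz = 0.118 m
βl = 2π·l/λ = 2π × 0.461 = 166°
tan(βl) = -0.249
For an open-ended stub, Z_in = −jZ_0·cot(βl) = −jZ_0/tan(βl)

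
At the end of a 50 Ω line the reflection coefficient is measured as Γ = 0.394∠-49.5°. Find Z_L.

Z_L = Z_0·(1 + Γ)/(1 − Γ) = 50·(1.26 − j0.3)/(0.744 + j0.3)

Z_L ≈ 65.6 − j46.6 Ω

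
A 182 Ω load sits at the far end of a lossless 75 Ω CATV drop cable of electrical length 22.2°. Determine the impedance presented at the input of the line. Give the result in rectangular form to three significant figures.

tan(βl) = tan(22.2°) = 0.408
Z_in = Z_0·(Z_L + jZ_0·tanβl)/(Z_0 + jZ_L·tanβl)
     = 75·(182 + j30.6)/(75 + j74.3)

Z_in ≈ 107 − j75.5 Ω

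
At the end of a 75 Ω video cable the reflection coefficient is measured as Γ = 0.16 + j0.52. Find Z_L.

Z_L ≈ 54.1 + j79.9 Ω

Z_L = Z_0·(1 + Γ)/(1 − Γ) = 75·(1.16 + j0.52)/(0.84 − j0.52)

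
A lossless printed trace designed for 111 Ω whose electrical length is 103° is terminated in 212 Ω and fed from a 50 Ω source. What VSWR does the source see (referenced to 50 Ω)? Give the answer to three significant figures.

tan(βl) = -4.33
Z_in = Z_0·(Z_L + jZ_0·tanβl)/(Z_0 + jZ_L·tanβl) = 60.3 + j18.3 Ω
Γ_s = (Z_in − Z_s)/(Z_in + Z_s) = (10.3 + j18.3)/(110 + j18.3), |Γ_s| = 0.188
VSWR = (1 + |Γ_s|)/(1 − |Γ_s|)

VSWR ≈ 1.46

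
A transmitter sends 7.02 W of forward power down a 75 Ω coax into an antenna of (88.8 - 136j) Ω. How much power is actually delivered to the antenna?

P_delivered ≈ 4.13 W

|Γ| = |(13.8 − j136)/(163.8 − j136)| = 0.642
|Γ|² = 0.412
P_refl = |Γ|²·P_inc = 2.89 W, P_del = (1 − |Γ|²)·P_inc = 4.13 W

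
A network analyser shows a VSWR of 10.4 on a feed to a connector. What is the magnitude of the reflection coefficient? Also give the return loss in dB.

|Γ| ≈ 0.825; return loss ≈ 1.68 dB

|Γ| = (S − 1)/(S + 1) = (10.4 − 1)/(10.4 + 1) = 9.4/11.4
RL = −20·log₁₀|Γ| = −20·log₁₀(0.825)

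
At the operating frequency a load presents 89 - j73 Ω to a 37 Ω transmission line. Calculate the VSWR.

VSWR ≈ 4.2

Γ = (Z_L − Z_0)/(Z_L + Z_0) = (52 − j73)/(126 − j73)
|Γ| = 89.6/146 = 0.615
VSWR = (1 + |Γ|)/(1 − |Γ|) = 1.62/0.385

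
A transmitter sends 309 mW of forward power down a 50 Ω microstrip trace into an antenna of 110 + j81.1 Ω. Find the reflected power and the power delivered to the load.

|Γ| = |(60 + j81.1)/(160 + j81.1)| = 0.562
|Γ|² = 0.316
P_refl = |Γ|²·P_inc = 97.7 mW, P_del = (1 − |Γ|²)·P_inc = 211 mW

P_reflected ≈ 97.7 mW; P_delivered ≈ 211 mW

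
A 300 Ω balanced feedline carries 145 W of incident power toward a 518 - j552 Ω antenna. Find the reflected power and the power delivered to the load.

P_reflected ≈ 52.4 W; P_delivered ≈ 92.6 W

|Γ| = |(218 − j552)/(818 − j552)| = 0.601
|Γ|² = 0.362
P_refl = |Γ|²·P_inc = 52.4 W, P_del = (1 − |Γ|²)·P_inc = 92.6 W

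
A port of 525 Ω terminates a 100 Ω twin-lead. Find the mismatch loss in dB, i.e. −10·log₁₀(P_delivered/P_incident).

Γ = (525 − 100)/(525 + 100) = 0.68
|Γ|² = 0.462, so P_del/P_inc = 1 − |Γ|² = 0.538
ML = −10·log₁₀(1 − |Γ|²)

mismatch loss ≈ 2.7 dB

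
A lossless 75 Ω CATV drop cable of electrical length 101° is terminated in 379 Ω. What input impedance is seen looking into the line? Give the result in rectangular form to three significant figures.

Z_in ≈ 15.4 + j14 Ω

tan(βl) = tan(101°) = -5.14
Z_in = Z_0·(Z_L + jZ_0·tanβl)/(Z_0 + jZ_L·tanβl)
     = 75·(379 − j386)/(75 − j1950)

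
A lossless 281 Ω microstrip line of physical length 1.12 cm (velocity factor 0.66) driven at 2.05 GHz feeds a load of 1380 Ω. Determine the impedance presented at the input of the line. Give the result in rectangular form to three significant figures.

λ = v/f = 0.66·c / 2.05 GHz = 0.0966 m
βl = 2π·l/λ = 2π × 0.116 = 41.7°
tan(βl) = tan(41.7°) = 0.892
Z_in = Z_0·(Z_L + jZ_0·tanβl)/(Z_0 + jZ_L·tanβl)
     = 281·(1380 + j251)/(281 + j1230)

Z_in ≈ 123 − j287 Ω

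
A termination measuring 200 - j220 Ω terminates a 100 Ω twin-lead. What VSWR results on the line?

VSWR ≈ 4.71

Γ = (Z_L − Z_0)/(Z_L + Z_0) = (100 − j220)/(300 − j220)
|Γ| = 242/372 = 0.65
VSWR = (1 + |Γ|)/(1 − |Γ|) = 1.65/0.35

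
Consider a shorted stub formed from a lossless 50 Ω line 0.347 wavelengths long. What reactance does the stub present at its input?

βl = 2π × 0.347 = 125°
tan(βl) = -1.43
For a shorted stub, Z_in = jZ_0·tan(βl)

X_in ≈ -71.6 Ω (capacitive)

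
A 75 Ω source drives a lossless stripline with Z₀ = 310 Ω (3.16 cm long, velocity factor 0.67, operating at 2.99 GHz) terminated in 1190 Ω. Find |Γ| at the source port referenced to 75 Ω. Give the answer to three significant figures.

λ = v/f = 0.67·c / 2.99 GHz = 0.0672 m
βl = 2π·l/λ = 2π × 0.47 = 169°
tan(βl) = -0.19
Z_in = Z_0·(Z_L + jZ_0·tanβl)/(Z_0 + jZ_L·tanβl) = 804 + j528 Ω
Γ_s = (Z_in − Z_s)/(Z_in + Z_s) = (729 + j528)/(879 + j528), |Γ_s| = 0.878

|Γ| ≈ 0.878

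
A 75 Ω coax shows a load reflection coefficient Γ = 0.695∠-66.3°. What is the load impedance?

Z_L = Z_0·(1 + Γ)/(1 − Γ) = 75·(1.28 − j0.636)/(0.721 + j0.636)

Z_L ≈ 41.9 − j103 Ω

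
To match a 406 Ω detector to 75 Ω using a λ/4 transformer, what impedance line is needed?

Z_qwt ≈ 174 Ω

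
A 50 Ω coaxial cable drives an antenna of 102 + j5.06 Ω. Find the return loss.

RL ≈ 9.28 dB

Γ = (52 + j5.06)/(152 + j5.06), |Γ| = 0.344
RL = −20·log₁₀|Γ| = −20·log₁₀(0.344)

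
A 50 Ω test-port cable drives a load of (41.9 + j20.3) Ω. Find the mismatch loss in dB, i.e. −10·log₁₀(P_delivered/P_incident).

Γ = (-8.1 + j20.3)/(91.9 + j20.3), |Γ| = 0.232
|Γ|² = 0.0539, so P_del/P_inc = 1 − |Γ|² = 0.946
ML = −10·log₁₀(1 − |Γ|²)

mismatch loss ≈ 0.241 dB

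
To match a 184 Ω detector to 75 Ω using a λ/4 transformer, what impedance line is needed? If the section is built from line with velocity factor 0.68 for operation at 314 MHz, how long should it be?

Z_qwt ≈ 117 Ω; length ≈ 16.2 cm

Z_qwt = √(Z_0·R_L) = √(75 × 184) = √13800
λ = 0.68·c/f = 0.65 m, so l = λ/4 = 0.162 m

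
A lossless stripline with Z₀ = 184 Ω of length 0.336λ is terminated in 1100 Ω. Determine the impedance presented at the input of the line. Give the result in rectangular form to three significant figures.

βl = 2π × 0.336 = 121°
tan(βl) = tan(121°) = -1.67
Z_in = Z_0·(Z_L + jZ_0·tanβl)/(Z_0 + jZ_L·tanβl)
     = 184·(1100 − j307)/(184 − j1830)

Z_in ≈ 41.4 + j106 Ω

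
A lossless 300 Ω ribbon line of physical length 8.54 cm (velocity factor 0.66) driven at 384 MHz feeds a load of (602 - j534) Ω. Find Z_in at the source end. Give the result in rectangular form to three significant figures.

Z_in ≈ 84 − j76.8 Ω

λ = v/f = 0.66·c / 384 MHz = 0.516 m
βl = 2π·l/λ = 2π × 0.166 = 59.6°
tan(βl) = tan(59.6°) = 1.71
Z_in = Z_0·(Z_L + jZ_0·tanβl)/(Z_0 + jZ_L·tanβl)
     = 300·(602 − j22.2)/(1210 + j1030)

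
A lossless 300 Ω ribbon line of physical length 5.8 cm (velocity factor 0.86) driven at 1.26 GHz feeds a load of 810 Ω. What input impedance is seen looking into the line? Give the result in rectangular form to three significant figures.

Z_in ≈ 115 + j54.6 Ω

λ = v/f = 0.86·c / 1.26 GHz = 0.205 m
βl = 2π·l/λ = 2π × 0.283 = 102°
tan(βl) = tan(102°) = -4.72
Z_in = Z_0·(Z_L + jZ_0·tanβl)/(Z_0 + jZ_L·tanβl)
     = 300·(810 − j1410)/(300 − j3820)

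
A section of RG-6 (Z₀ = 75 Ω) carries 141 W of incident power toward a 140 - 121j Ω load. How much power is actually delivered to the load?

|Γ| = |(65 − j121)/(215 − j121)| = 0.557
|Γ|² = 0.31
P_refl = |Γ|²·P_inc = 43.7 W, P_del = (1 − |Γ|²)·P_inc = 97.3 W

P_delivered ≈ 97.3 W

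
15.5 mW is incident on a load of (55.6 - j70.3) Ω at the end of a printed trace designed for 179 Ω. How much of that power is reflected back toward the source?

|Γ| = |(-123.4 − j70.3)/(234.6 − j70.3)| = 0.58
|Γ|² = 0.336
P_refl = |Γ|²·P_inc = 5.21 mW, P_del = (1 − |Γ|²)·P_inc = 10.3 mW

P_reflected ≈ 5.21 mW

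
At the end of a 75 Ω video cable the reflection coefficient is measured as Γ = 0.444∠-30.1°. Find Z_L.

Z_L = Z_0·(1 + Γ)/(1 − Γ) = 75·(1.38 − j0.223)/(0.616 + j0.223)

Z_L ≈ 140 − j77.9 Ω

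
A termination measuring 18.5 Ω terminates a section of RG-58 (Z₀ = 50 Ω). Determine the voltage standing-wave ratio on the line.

Γ = (18.5 − 50)/(18.5 + 50) = -0.46
VSWR = (1 + 0.46)/(1 − 0.46)

VSWR ≈ 2.7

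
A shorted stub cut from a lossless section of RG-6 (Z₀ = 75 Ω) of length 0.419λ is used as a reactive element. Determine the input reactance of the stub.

X_in ≈ -41.8 Ω (capacitive)

βl = 2π × 0.419 = 151°
tan(βl) = -0.558
For a shorted stub, Z_in = jZ_0·tan(βl)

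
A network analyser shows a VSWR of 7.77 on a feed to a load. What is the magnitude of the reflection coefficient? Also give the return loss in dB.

|Γ| ≈ 0.772; return loss ≈ 2.25 dB

|Γ| = (S − 1)/(S + 1) = (7.77 − 1)/(7.77 + 1) = 6.77/8.77
RL = −20·log₁₀|Γ| = −20·log₁₀(0.772)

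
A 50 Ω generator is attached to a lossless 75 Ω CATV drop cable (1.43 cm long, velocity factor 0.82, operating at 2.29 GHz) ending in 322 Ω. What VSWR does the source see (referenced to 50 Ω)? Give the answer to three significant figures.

λ = v/f = 0.82·c / 2.29 GHz = 0.107 m
βl = 2π·l/λ = 2π × 0.133 = 47.9°
tan(βl) = 1.11
Z_in = Z_0·(Z_L + jZ_0·tanβl)/(Z_0 + jZ_L·tanβl) = 30.4 − j61.3 Ω
Γ_s = (Z_in − Z_s)/(Z_in + Z_s) = (-19.6 − j61.3)/(80.4 − j61.3), |Γ_s| = 0.637
VSWR = (1 + |Γ_s|)/(1 − |Γ_s|)

VSWR ≈ 4.51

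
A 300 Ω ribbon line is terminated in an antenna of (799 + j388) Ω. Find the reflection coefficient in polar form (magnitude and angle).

Γ ≈ 0.542 ∠ 18.4°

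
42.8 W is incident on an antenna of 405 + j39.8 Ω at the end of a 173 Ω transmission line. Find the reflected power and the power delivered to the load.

P_reflected ≈ 7.06 W; P_delivered ≈ 35.7 W

|Γ| = |(232 + j39.8)/(578 + j39.8)| = 0.406
|Γ|² = 0.165
P_refl = |Γ|²·P_inc = 7.06 W, P_del = (1 − |Γ|²)·P_inc = 35.7 W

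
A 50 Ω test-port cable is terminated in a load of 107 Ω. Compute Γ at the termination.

Γ = (Z_L − Z_0)/(Z_L + Z_0) = (107 − 50)/(107 + 50) = 57/157

Γ = 0.363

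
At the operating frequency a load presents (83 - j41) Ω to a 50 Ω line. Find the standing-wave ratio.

Γ = (Z_L − Z_0)/(Z_L + Z_0) = (33 − j41)/(133 − j41)
|Γ| = 52.6/139 = 0.378
VSWR = (1 + |Γ|)/(1 − |Γ|) = 1.38/0.622

VSWR ≈ 2.22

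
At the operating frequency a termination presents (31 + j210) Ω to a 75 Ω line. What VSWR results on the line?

VSWR ≈ 21.8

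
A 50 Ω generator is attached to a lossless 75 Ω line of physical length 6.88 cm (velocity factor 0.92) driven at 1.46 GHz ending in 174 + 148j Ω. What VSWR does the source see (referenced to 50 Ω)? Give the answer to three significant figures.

λ = v/f = 0.92·c / 1.46 GHz = 0.189 m
βl = 2π·l/λ = 2π × 0.364 = 131°
tan(βl) = -1.15
Z_in = Z_0·(Z_L + jZ_0·tanβl)/(Z_0 + jZ_L·tanβl) = 22.7 + j37.4 Ω
Γ_s = (Z_in − Z_s)/(Z_in + Z_s) = (-27.3 + j37.4)/(72.7 + j37.4), |Γ_s| = 0.567
VSWR = (1 + |Γ_s|)/(1 − |Γ_s|)

VSWR ≈ 3.61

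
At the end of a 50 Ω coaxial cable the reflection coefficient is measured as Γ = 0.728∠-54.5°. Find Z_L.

Z_L = Z_0·(1 + Γ)/(1 − Γ) = 50·(1.42 − j0.593)/(0.577 + j0.593)

Z_L ≈ 34.3 − j86.6 Ω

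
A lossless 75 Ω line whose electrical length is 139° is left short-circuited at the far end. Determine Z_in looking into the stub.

tan(βl) = -0.869
For a short-circuited stub, Z_in = jZ_0·tan(βl)

Z_in ≈ −j65.2 Ω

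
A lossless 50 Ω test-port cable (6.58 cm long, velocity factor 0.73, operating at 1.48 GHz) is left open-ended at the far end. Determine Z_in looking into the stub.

λ = v/f = 0.73·c / 1.48 GHz = 0.148 m
βl = 2π·l/λ = 2π × 0.445 = 160°
tan(βl) = -0.362
For an open-ended stub, Z_in = −jZ_0·cot(βl) = −jZ_0/tan(βl)

Z_in ≈ +j138 Ω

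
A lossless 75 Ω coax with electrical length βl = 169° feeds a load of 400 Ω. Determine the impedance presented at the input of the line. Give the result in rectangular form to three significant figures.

tan(βl) = tan(169°) = -0.194
Z_in = Z_0·(Z_L + jZ_0·tanβl)/(Z_0 + jZ_L·tanβl)
     = 75·(400 − j14.6)/(75 − j77.8)

Z_in ≈ 200 + j193 Ω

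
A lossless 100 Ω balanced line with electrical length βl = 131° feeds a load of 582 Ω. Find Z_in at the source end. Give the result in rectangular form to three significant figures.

tan(βl) = tan(131°) = -1.15
Z_in = Z_0·(Z_L + jZ_0·tanβl)/(Z_0 + jZ_L·tanβl)
     = 100·(582 − j115)/(100 − j670)

Z_in ≈ 29.5 + j82.5 Ω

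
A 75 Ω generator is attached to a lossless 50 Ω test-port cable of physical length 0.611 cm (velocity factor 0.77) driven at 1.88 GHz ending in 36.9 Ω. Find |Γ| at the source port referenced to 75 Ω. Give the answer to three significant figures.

λ = v/f = 0.77·c / 1.88 GHz = 0.123 m
βl = 2π·l/λ = 2π × 0.0497 = 17.9°
tan(βl) = 0.323
Z_in = Z_0·(Z_L + jZ_0·tanβl)/(Z_0 + jZ_L·tanβl) = 38.6 + j6.96 Ω
Γ_s = (Z_in − Z_s)/(Z_in + Z_s) = (-36.4 + j6.96)/(114 + j6.96), |Γ_s| = 0.326

|Γ| ≈ 0.326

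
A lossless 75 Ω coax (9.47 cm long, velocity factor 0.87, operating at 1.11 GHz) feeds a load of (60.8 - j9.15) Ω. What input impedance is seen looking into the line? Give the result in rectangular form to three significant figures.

λ = v/f = 0.87·c / 1.11 GHz = 0.235 m
βl = 2π·l/λ = 2π × 0.403 = 145°
tan(βl) = tan(145°) = -0.7
Z_in = Z_0·(Z_L + jZ_0·tanβl)/(Z_0 + jZ_L·tanβl)
     = 75·(60.8 − j61.7)/(68.6 − j42.6)

Z_in ≈ 78.2 − j18.9 Ω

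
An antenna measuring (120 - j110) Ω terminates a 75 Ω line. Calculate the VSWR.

Γ = (Z_L − Z_0)/(Z_L + Z_0) = (45 − j110)/(195 − j110)
|Γ| = 119/224 = 0.531
VSWR = (1 + |Γ|)/(1 − |Γ|) = 1.53/0.469

VSWR ≈ 3.26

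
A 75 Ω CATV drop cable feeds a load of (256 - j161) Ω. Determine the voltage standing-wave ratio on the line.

VSWR ≈ 4.85

Γ = (Z_L − Z_0)/(Z_L + Z_0) = (181 − j161)/(331 − j161)
|Γ| = 242/368 = 0.658
VSWR = (1 + |Γ|)/(1 − |Γ|) = 1.66/0.342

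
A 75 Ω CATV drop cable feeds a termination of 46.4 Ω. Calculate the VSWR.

Γ = (46.4 − 75)/(46.4 + 75) = -0.236
VSWR = (1 + 0.236)/(1 − 0.236)

VSWR ≈ 1.62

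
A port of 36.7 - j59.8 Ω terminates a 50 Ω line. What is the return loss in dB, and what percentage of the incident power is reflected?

Γ = (-13.3 − j59.8)/(86.7 − j59.8), |Γ| = 0.582
RL = −20·log₁₀(0.582) = 4.71 dB
P_refl/P_inc = |Γ|² = 0.338

RL ≈ 4.71 dB; 33.8% of incident power reflected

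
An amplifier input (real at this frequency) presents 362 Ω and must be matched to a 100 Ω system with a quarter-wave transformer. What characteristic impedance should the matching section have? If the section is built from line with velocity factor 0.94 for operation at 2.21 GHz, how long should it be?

Z_qwt = √(Z_0·R_L) = √(100 × 362) = √36200
λ = 0.94·c/f = 0.128 m, so l = λ/4 = 0.0319 m

Z_qwt ≈ 190 Ω; length ≈ 3.19 cm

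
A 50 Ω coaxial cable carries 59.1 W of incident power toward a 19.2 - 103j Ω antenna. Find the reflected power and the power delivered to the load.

P_reflected ≈ 44.4 W; P_delivered ≈ 14.7 W

|Γ| = |(-30.8 − j103)/(69.2 − j103)| = 0.866
|Γ|² = 0.751
P_refl = |Γ|²·P_inc = 44.4 W, P_del = (1 − |Γ|²)·P_inc = 14.7 W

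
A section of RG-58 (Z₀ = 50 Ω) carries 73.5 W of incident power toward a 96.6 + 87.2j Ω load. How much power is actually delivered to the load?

|Γ| = |(46.6 + j87.2)/(146.6 + j87.2)| = 0.58
|Γ|² = 0.336
P_refl = |Γ|²·P_inc = 24.7 W, P_del = (1 − |Γ|²)·P_inc = 48.8 W

P_delivered ≈ 48.8 W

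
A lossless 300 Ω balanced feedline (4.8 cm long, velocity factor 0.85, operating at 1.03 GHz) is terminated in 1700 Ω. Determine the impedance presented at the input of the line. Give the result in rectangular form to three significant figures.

λ = v/f = 0.85·c / 1.03 GHz = 0.248 m
βl = 2π·l/λ = 2π × 0.194 = 69.8°
tan(βl) = tan(69.8°) = 2.72
Z_in = Z_0·(Z_L + jZ_0·tanβl)/(Z_0 + jZ_L·tanβl)
     = 300·(1700 + j815)/(300 + j4620)

Z_in ≈ 59.9 − j107 Ω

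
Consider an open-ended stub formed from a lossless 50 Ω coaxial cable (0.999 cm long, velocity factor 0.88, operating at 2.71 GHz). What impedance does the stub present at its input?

Z_in ≈ −j66.6 Ω

λ = v/f = 0.88·c / 2.71 GHz = 0.0974 m
βl = 2π·l/λ = 2π × 0.103 = 36.9°
tan(βl) = 0.751
For an open-ended stub, Z_in = −jZ_0·cot(βl) = −jZ_0/tan(βl)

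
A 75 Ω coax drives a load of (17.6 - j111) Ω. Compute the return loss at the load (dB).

Γ = (-57.4 − j111)/(92.6 − j111), |Γ| = 0.864
RL = −20·log₁₀|Γ| = −20·log₁₀(0.864)

RL ≈ 1.26 dB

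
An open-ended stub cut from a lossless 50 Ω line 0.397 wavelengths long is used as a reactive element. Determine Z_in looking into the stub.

Z_in ≈ +j66.2 Ω

βl = 2π × 0.397 = 143°
tan(βl) = -0.756
For an open-ended stub, Z_in = −jZ_0·cot(βl) = −jZ_0/tan(βl)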